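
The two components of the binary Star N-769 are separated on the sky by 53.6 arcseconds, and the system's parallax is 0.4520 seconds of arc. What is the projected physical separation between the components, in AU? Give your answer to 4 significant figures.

118.6 AU

d = 1/p = 1/0.4520″ = 2.2124 pc.
At distance d (pc), an angle of θ arcsec spans θ·d AU: s = 53.6 × 2.2124 = 118.58 AU.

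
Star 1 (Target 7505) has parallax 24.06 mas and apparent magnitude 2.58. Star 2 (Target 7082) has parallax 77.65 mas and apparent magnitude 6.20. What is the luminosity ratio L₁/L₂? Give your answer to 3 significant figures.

d₁ = 1/p₁ = 1/0.02406″ = 41.563 pc; d₂ = 1/p₂ = 1/0.07765″ = 12.878 pc.
M₁ = m₁ − 5 log₁₀ d₁ + 5 = 2.58 − 8.0935 + 5 = -0.5135.
M₂ = 6.20 − 5.5492 + 5 = 5.6508.
L₁/L₂ = 10^(0.4(M₂ − M₁)) = 10^(0.4 × 6.1643) = 10^2.46572 = 292.23.

L₁/L₂ = 292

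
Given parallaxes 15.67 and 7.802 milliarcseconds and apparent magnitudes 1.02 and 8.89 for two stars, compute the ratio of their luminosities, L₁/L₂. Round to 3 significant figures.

L₁/L₂ = 349

d₁ = 1/p₁ = 1/0.01567″ = 63.816 pc; d₂ = 1/p₂ = 1/0.007802″ = 128.17 pc.
M₁ = m₁ − 5 log₁₀ d₁ + 5 = 1.02 − 9.0246 + 5 = -3.0046.
M₂ = 8.89 − 10.5389 + 5 = 3.3511.
L₁/L₂ = 10^(0.4(M₂ − M₁)) = 10^(0.4 × 6.3557) = 10^2.54228 = 348.56.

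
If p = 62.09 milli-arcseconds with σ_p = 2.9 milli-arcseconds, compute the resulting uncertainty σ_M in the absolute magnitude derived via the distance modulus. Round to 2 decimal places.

M = m − 5 log₁₀ d + 5 = m + 5 log₁₀ p + 5, so ∂M/∂p = 5/(p ln 10).
σ_M = (5/ln 10) · (σ_p/p) = 2.1715 × 2.9/62.09 = 2.1715 × 0.046706 = 0.10142.

σ_M = 0.10 mag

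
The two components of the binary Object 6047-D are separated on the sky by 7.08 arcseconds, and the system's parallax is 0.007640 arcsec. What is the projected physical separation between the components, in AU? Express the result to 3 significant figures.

927 AU

d = 1/p = 1/0.007640″ = 130.89 pc.
At distance d (pc), an angle of θ arcsec spans θ·d AU: s = 7.08 × 130.89 = 926.7 AU.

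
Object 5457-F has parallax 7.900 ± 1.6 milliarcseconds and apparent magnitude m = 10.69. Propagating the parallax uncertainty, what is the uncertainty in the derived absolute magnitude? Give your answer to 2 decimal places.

M = m − 5 log₁₀ d + 5 = m + 5 log₁₀ p + 5, so ∂M/∂p = 5/(p ln 10).
σ_M = (5/ln 10) · (σ_p/p) = 2.1715 × 1.6/7.900 = 2.1715 × 0.20253 = 0.43979.

σ_M = 0.44 mag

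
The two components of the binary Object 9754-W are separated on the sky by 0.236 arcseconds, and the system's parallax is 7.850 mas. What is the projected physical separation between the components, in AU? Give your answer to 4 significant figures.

d = 1/p = 1/0.007850″ = 127.39 pc.
At distance d (pc), an angle of θ arcsec spans θ·d AU: s = 0.236 × 127.39 = 30.064 AU.

30.06 AU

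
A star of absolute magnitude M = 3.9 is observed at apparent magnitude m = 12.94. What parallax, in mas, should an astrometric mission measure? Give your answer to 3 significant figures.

m − M = 12.94 − 3.9 = 9.04.
d = 10^((m−M)/5 + 1) = 10^2.808 = 642.69 pc.
p = 1/d = 1/642.69 = 0.001556 arcsec = 1.556 mas.

1.56 mas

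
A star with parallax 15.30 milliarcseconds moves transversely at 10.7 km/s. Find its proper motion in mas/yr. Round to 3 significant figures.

d = 1/p = 1/0.01530″ = 65.359 pc.
μ = v_t / (4.74 d) = 10.7 / (4.74 × 65.359) = 10.7 / 309.8 = 0.034538 ″/yr = 34.538 mas/yr.

34.5 mas/yr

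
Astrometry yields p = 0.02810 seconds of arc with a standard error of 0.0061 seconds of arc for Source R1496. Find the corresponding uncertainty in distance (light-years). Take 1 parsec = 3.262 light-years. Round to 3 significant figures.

d = 1/p, so σ_d = σ_p / p².
σ_d = 0.00610 / (0.02810)² = 0.00610 / 0.00078961 = 7.7253 pc = 7.7253 × 3.262 ly = 25.2 ly.

25.2 ly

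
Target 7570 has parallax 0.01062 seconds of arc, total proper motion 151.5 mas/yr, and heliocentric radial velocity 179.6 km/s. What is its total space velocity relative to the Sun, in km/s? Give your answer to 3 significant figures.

d = 1/p = 1/0.01062″ = 94.162 pc.
μ = 151.5 mas/yr = 0.1515 ″/yr.
v_t = 4.740 μ d = 4.740 × 0.1515 × 94.162 = 67.619 km/s.
v = √(v_r² + v_t²) = √(179.6² + 67.619²) = √36828.5 = 191.91 km/s.

192 km/s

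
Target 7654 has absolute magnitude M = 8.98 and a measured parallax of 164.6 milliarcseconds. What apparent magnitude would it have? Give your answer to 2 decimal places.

d = 1/p = 1/0.1646″ = 6.0753 pc.
m − M = 5 log₁₀ d − 5 = 5 log₁₀(6.0753) − 5 = 3.9178 − 5 = -1.0822.
m = M + (m − M) = 8.98 + (-1.0822) = 7.90.

m = 7.90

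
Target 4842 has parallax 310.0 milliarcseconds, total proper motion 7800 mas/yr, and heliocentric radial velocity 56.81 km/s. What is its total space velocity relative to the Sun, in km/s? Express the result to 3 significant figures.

132 km/s

d = 1/p = 1/0.3100″ = 3.2258 pc.
μ = 7800 mas/yr = 7.800 ″/yr.
v_t = 4.740 μ d = 4.740 × 7.800 × 3.2258 = 119.26 km/s.
v = √(v_r² + v_t²) = √(56.81² + 119.26²) = √17450.3 = 132.1 km/s.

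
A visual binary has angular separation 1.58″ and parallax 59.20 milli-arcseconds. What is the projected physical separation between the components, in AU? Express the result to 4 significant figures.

26.69 AU

d = 1/p = 1/0.05920″ = 16.892 pc.
At distance d (pc), an angle of θ arcsec spans θ·d AU: s = 1.58 × 16.892 = 26.689 AU.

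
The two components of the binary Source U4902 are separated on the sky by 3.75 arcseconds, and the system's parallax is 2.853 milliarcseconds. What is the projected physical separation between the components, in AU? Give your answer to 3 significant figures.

1310 AU

d = 1/p = 1/0.002853″ = 350.51 pc.
At distance d (pc), an angle of θ arcsec spans θ·d AU: s = 3.75 × 350.51 = 1314.4 AU.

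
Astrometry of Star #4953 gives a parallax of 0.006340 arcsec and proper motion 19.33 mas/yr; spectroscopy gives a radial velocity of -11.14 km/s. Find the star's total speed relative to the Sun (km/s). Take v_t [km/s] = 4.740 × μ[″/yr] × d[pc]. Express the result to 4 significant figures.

d = 1/p = 1/0.006340″ = 157.73 pc.
μ = 19.33 mas/yr = 0.01933 ″/yr.
v_t = 4.740 μ d = 4.740 × 0.01933 × 157.73 = 14.452 km/s.
v = √(v_r² + v_t²) = √((-11.14)² + 14.452²) = √332.96 = 18.247 km/s.

18.25 km/s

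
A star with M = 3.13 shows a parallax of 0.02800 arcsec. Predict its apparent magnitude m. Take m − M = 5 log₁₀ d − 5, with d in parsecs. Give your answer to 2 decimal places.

d = 1/p = 1/0.02800″ = 35.714 pc.
m − M = 5 log₁₀ d − 5 = 5 log₁₀(35.714) − 5 = 7.7642 − 5 = 2.7642.
m = M + (m − M) = 3.13 + 2.7642 = 5.89.

m = 5.89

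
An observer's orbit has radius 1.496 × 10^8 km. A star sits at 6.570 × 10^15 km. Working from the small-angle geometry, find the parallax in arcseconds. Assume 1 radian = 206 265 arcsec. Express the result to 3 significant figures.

0.00470 arcsec

θ ≈ B/d = (1.496 × 10^8) / (6.570 × 10^15) = 2.2770 × 10^-8 rad.
In arcseconds: 2.2770 × 10^-8 × 206265 = 0.0046967″.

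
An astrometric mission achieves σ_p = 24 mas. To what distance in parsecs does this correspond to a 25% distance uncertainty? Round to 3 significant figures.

σ_d/d = σ_p/p, so the condition is σ_p/p ≤ 0.25, i.e. p ≥ σ_p/0.25.
p_min = 24/0.25 = 96 mas = 0.096 arcsec.
d_max = 1/p_min = 1/0.096 = 10.417 pc.

10.4 pc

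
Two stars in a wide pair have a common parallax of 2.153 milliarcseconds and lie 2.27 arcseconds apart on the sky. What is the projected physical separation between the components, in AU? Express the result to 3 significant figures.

1050 AU

d = 1/p = 1/0.002153″ = 464.47 pc.
At distance d (pc), an angle of θ arcsec spans θ·d AU: s = 2.27 × 464.47 = 1054.3 AU.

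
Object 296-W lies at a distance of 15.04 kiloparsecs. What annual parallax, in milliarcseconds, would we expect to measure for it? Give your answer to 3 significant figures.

0.0665 mas

d = 15.04 kpc = 15040 pc.
p = 1/d = 1/15040 = 0.000066489 arcsec.
= 0.000066489 × 1000 = 0.066489 mas.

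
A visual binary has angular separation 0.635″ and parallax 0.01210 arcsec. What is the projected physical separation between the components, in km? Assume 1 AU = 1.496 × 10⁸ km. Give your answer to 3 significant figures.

d = 1/p = 1/0.01210″ = 82.645 pc.
At distance d (pc), an angle of θ arcsec spans θ·d AU: s = 0.635 × 82.645 = 52.48 AU.
= 52.48 × 1.496 × 10⁸ km = 7.8510 × 10^9 km.

7.85 × 10^9 km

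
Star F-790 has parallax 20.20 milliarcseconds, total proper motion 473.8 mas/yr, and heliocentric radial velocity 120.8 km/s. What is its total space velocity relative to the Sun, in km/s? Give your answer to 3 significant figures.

164 km/s

d = 1/p = 1/0.02020″ = 49.505 pc.
μ = 473.8 mas/yr = 0.4738 ″/yr.
v_t = 4.740 μ d = 4.740 × 0.4738 × 49.505 = 111.18 km/s.
v = √(v_r² + v_t²) = √(120.8² + 111.18²) = √26953.6 = 164.18 km/s.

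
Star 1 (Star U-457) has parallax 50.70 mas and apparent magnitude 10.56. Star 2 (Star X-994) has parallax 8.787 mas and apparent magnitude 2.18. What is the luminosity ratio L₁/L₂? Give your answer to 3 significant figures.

L₁/L₂ = 1.34 × 10^-5

d₁ = 1/p₁ = 1/0.05070″ = 19.724 pc; d₂ = 1/p₂ = 1/0.008787″ = 113.8 pc.
M₁ = m₁ − 5 log₁₀ d₁ + 5 = 10.56 − 6.4750 + 5 = 9.0850.
M₂ = 2.18 − 10.2807 + 5 = -3.1007.
L₁/L₂ = 10^(0.4(M₂ − M₁)) = 10^(0.4 × (-12.1857)) = 10^(-4.87428) = 0.000013357.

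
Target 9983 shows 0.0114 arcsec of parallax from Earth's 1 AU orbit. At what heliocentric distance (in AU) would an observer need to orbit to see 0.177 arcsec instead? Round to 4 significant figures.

Parallax scales linearly with baseline: p ∝ B, so B = p_target / p_Earth × 1 AU.
B = 0.177 / 0.0114 = 15.526 AU.

15.53 AU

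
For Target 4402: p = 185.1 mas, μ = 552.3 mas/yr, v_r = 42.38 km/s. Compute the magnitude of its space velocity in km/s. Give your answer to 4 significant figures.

44.68 km/s

d = 1/p = 1/0.1851″ = 5.4025 pc.
μ = 552.3 mas/yr = 0.5523 ″/yr.
v_t = 4.740 μ d = 4.740 × 0.5523 × 5.4025 = 14.143 km/s.
v = √(v_r² + v_t²) = √(42.38² + 14.143²) = √1996.09 = 44.678 km/s.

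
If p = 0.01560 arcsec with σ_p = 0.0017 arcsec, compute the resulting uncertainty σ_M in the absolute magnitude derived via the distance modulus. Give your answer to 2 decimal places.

σ_M = 0.24 mag

M = m − 5 log₁₀ d + 5 = m + 5 log₁₀ p + 5, so ∂M/∂p = 5/(p ln 10).
σ_M = (5/ln 10) · (σ_p/p) = 2.1715 × 0.0017/0.01560 = 2.1715 × 0.10897 = 0.23663.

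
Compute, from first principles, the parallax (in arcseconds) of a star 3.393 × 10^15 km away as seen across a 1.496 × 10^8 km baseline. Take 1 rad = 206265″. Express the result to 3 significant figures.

θ ≈ B/d = (1.496 × 10^8) / (3.393 × 10^15) = 4.4091 × 10^-8 rad.
In arcseconds: 4.4091 × 10^-8 × 206265 = 0.0090944″.

0.00909 arcsec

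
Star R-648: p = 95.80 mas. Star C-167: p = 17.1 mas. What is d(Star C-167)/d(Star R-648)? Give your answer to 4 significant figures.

5.602

Since d = 1/p, d_B/d_A = p_A/p_B.
= 95.80 / 17.1 = 5.6023.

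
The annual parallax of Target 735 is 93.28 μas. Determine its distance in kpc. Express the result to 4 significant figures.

10.72 kpc

p = 93.28 μas = 0.00009328 arcsec.
d = 1/p = 1/0.00009328 = 10720 pc.
= 10.72 kpc.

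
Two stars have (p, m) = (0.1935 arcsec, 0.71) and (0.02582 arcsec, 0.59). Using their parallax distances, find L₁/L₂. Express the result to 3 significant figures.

L₁/L₂ = 0.0159

d₁ = 1/p₁ = 1/0.1935″ = 5.168 pc; d₂ = 1/p₂ = 1/0.02582″ = 38.73 pc.
M₁ = m₁ − 5 log₁₀ d₁ + 5 = 0.71 − 3.5666 + 5 = 2.1434.
M₂ = 0.59 − 7.9402 + 5 = -2.3502.
L₁/L₂ = 10^(0.4(M₂ − M₁)) = 10^(0.4 × (-4.4936)) = 10^(-1.79744) = 0.015943.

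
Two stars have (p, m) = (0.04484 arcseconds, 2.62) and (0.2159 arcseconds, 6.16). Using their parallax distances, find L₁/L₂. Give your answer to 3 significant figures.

L₁/L₂ = 604

d₁ = 1/p₁ = 1/0.04484″ = 22.302 pc; d₂ = 1/p₂ = 1/0.2159″ = 4.6318 pc.
M₁ = m₁ − 5 log₁₀ d₁ + 5 = 2.62 − 6.7417 + 5 = 0.8783.
M₂ = 6.16 − 3.3287 + 5 = 7.8313.
L₁/L₂ = 10^(0.4(M₂ − M₁)) = 10^(0.4 × 6.9530) = 10^2.78120 = 604.23.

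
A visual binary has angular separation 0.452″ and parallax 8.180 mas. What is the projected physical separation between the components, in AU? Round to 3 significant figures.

55.3 AU

d = 1/p = 1/0.008180″ = 122.25 pc.
At distance d (pc), an angle of θ arcsec spans θ·d AU: s = 0.452 × 122.25 = 55.257 AU.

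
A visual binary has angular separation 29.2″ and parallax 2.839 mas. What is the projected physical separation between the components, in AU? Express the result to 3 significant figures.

d = 1/p = 1/0.002839″ = 352.24 pc.
At distance d (pc), an angle of θ arcsec spans θ·d AU: s = 29.2 × 352.24 = 10285 AU.

10300 AU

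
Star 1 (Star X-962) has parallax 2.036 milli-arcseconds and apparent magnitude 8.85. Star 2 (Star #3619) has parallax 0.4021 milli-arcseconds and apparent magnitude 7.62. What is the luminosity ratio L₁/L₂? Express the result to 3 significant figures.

L₁/L₂ = 0.0126

d₁ = 1/p₁ = 1/0.002036″ = 491.16 pc; d₂ = 1/p₂ = 1/0.0004021″ = 2486.9 pc.
M₁ = m₁ − 5 log₁₀ d₁ + 5 = 8.85 − 13.4561 + 5 = 0.3939.
M₂ = 7.62 − 16.9783 + 5 = -4.3583.
L₁/L₂ = 10^(0.4(M₂ − M₁)) = 10^(0.4 × (-4.7522)) = 10^(-1.90088) = 0.012564.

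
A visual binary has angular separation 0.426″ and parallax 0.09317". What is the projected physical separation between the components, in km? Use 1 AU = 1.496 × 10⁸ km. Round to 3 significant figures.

6.84 × 10^8 km

d = 1/p = 1/0.09317″ = 10.733 pc.
At distance d (pc), an angle of θ arcsec spans θ·d AU: s = 0.426 × 10.733 = 4.5723 AU.
= 4.5723 × 1.496 × 10⁸ km = 6.8402 × 10^8 km.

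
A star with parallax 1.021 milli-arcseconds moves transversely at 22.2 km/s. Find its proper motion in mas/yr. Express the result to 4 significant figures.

4.782 mas/yr

d = 1/p = 1/0.001021″ = 979.43 pc.
μ = v_t / (4.74 d) = 22.2 / (4.74 × 979.43) = 22.2 / 4642.5 = 0.0047819 ″/yr = 4.7819 mas/yr.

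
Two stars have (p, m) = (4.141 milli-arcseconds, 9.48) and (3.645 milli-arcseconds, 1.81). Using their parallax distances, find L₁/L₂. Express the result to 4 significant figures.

d₁ = 1/p₁ = 1/0.004141″ = 241.49 pc; d₂ = 1/p₂ = 1/0.003645″ = 274.35 pc.
M₁ = m₁ − 5 log₁₀ d₁ + 5 = 9.48 − 11.9145 + 5 = 2.5655.
M₂ = 1.81 − 12.1915 + 5 = -5.3815.
L₁/L₂ = 10^(0.4(M₂ − M₁)) = 10^(0.4 × (-7.9470)) = 10^(-3.17880) = 0.00066252.

L₁/L₂ = 0.0006625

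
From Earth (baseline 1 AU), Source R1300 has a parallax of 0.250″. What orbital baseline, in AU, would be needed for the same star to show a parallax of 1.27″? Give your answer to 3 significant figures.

Parallax scales linearly with baseline: p ∝ B, so B = p_target / p_Earth × 1 AU.
B = 1.27 / 0.250 = 5.08 AU.

5.08 AU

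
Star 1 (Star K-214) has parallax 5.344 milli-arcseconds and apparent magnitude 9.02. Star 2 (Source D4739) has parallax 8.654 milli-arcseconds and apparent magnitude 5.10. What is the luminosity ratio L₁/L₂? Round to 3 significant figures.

d₁ = 1/p₁ = 1/0.005344″ = 187.13 pc; d₂ = 1/p₂ = 1/0.008654″ = 115.55 pc.
M₁ = m₁ − 5 log₁₀ d₁ + 5 = 9.02 − 11.3607 + 5 = 2.6593.
M₂ = 5.10 − 10.3138 + 5 = -0.2138.
L₁/L₂ = 10^(0.4(M₂ − M₁)) = 10^(0.4 × (-2.8731)) = 10^(-1.14924) = 0.070919.

L₁/L₂ = 0.0709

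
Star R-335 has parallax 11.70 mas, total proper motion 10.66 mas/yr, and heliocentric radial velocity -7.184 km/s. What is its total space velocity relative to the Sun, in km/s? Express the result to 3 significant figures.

d = 1/p = 1/0.01170″ = 85.47 pc.
μ = 10.66 mas/yr = 0.01066 ″/yr.
v_t = 4.740 μ d = 4.740 × 0.01066 × 85.47 = 4.3187 km/s.
v = √(v_r² + v_t²) = √((-7.184)² + 4.3187²) = √70.261 = 8.3822 km/s.

8.38 km/s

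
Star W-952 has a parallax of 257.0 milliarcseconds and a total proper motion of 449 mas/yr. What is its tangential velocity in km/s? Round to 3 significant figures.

8.28 km/s

d = 1/p = 1/0.2570″ = 3.8911 pc.
μ = 449 mas/yr = 0.449 ″/yr.
v_t = 4.74 × μ × d = 4.74 × 0.449 × 3.8911 = 8.2813 km/s.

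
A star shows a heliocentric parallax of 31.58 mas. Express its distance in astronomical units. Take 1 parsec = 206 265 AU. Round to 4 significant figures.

p = 31.58 mas = 0.03158 arcsec.
d = 1/p = 1/0.03158 = 31.666 pc.
In AU: 31.666 × 206265 = 6.5316 × 10^6 AU.

6.532 × 10^6 AU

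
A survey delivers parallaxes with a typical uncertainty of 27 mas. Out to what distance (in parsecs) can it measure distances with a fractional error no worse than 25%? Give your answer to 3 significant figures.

σ_d/d = σ_p/p, so the condition is σ_p/p ≤ 0.25, i.e. p ≥ σ_p/0.25.
p_min = 27/0.25 = 108 mas = 0.108 arcsec.
d_max = 1/p_min = 1/0.108 = 9.2593 pc.

9.26 pc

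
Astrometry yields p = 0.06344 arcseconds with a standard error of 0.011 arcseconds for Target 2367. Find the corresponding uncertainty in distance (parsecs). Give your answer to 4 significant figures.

2.733 pc

d = 1/p, so σ_d = σ_p / p².
σ_d = 0.0110 / (0.06344)² = 0.0110 / 0.0040246 = 2.7332 pc.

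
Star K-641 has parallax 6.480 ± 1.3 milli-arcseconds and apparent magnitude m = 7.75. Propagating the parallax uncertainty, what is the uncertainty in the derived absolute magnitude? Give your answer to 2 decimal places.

σ_M = 0.44 mag

M = m − 5 log₁₀ d + 5 = m + 5 log₁₀ p + 5, so ∂M/∂p = 5/(p ln 10).
σ_M = (5/ln 10) · (σ_p/p) = 2.1715 × 1.3/6.480 = 2.1715 × 0.20062 = 0.43565.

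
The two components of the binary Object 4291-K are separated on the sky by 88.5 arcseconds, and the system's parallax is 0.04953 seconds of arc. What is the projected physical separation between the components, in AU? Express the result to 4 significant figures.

1787 AU

d = 1/p = 1/0.04953″ = 20.19 pc.
At distance d (pc), an angle of θ arcsec spans θ·d AU: s = 88.5 × 20.19 = 1786.8 AU.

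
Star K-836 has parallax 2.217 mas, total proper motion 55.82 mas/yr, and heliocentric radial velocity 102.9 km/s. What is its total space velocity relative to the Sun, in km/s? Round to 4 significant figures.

d = 1/p = 1/0.002217″ = 451.06 pc.
μ = 55.82 mas/yr = 0.05582 ″/yr.
v_t = 4.740 μ d = 4.740 × 0.05582 × 451.06 = 119.34 km/s.
v = √(v_r² + v_t²) = √(102.9² + 119.34²) = √24830.4 = 157.58 km/s.

157.6 km/s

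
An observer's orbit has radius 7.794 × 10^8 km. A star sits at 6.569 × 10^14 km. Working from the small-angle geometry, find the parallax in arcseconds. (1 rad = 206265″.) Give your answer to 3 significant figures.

0.245 arcsec

θ ≈ B/d = (7.794 × 10^8) / (6.569 × 10^14) = 1.1865 × 10^-6 rad.
In arcseconds: 1.1865 × 10^-6 × 206265 = 0.24473″.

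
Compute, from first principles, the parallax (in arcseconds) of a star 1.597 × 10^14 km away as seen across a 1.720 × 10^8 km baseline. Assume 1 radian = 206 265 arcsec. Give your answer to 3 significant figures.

θ ≈ B/d = (1.720 × 10^8) / (1.597 × 10^14) = 1.0770 × 10^-6 rad.
In arcseconds: 1.0770 × 10^-6 × 206265 = 0.22215″.

0.222 arcsec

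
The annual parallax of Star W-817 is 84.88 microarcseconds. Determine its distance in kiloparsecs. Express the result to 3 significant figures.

p = 84.88 microarcseconds = 0.00008488 arcsec.
d = 1/p = 1/0.00008488 = 11781 pc.
= 11.781 kpc.

11.8 kpc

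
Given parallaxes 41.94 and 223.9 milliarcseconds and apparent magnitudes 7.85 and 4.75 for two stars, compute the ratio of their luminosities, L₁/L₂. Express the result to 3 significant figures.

d₁ = 1/p₁ = 1/0.04194″ = 23.844 pc; d₂ = 1/p₂ = 1/0.2239″ = 4.4663 pc.
M₁ = m₁ − 5 log₁₀ d₁ + 5 = 7.85 − 6.8869 + 5 = 5.9631.
M₂ = 4.75 − 3.2497 + 5 = 6.5003.
L₁/L₂ = 10^(0.4(M₂ − M₁)) = 10^(0.4 × 0.5372) = 10^0.21488 = 1.6401.

L₁/L₂ = 1.64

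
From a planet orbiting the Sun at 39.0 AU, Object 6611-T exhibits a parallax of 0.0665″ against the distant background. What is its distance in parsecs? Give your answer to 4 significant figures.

With baseline B (in AU) and parallax p (in arcsec), d = B/p parsecs.
d = 39.0 / 0.0665 = 586.47 pc.

586.5 pc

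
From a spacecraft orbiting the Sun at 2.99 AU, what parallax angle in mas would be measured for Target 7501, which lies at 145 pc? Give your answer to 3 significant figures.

p (arcsec) = B (AU) / d (pc).
p = 2.99 / 145 = 0.020621 arcsec = 20.621 mas.

20.6 mas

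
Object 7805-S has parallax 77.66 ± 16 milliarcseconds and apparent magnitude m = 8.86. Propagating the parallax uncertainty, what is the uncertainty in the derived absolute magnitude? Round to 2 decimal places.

M = m − 5 log₁₀ d + 5 = m + 5 log₁₀ p + 5, so ∂M/∂p = 5/(p ln 10).
σ_M = (5/ln 10) · (σ_p/p) = 2.1715 × 16/77.66 = 2.1715 × 0.20603 = 0.44739.

σ_M = 0.45 mag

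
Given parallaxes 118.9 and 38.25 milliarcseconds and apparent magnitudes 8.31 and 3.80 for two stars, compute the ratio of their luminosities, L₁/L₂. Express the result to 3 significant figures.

L₁/L₂ = 0.00163

d₁ = 1/p₁ = 1/0.1189″ = 8.4104 pc; d₂ = 1/p₂ = 1/0.03825″ = 26.144 pc.
M₁ = m₁ − 5 log₁₀ d₁ + 5 = 8.31 − 4.6241 + 5 = 8.6859.
M₂ = 3.80 − 7.0869 + 5 = 1.7131.
L₁/L₂ = 10^(0.4(M₂ − M₁)) = 10^(0.4 × (-6.9728)) = 10^(-2.78912) = 0.0016251.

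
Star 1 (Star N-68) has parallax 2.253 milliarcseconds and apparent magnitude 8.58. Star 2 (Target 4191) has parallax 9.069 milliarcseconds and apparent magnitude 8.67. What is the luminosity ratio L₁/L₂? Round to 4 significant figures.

L₁/L₂ = 17.60

d₁ = 1/p₁ = 1/0.002253″ = 443.85 pc; d₂ = 1/p₂ = 1/0.009069″ = 110.27 pc.
M₁ = m₁ − 5 log₁₀ d₁ + 5 = 8.58 − 13.2362 + 5 = 0.3438.
M₂ = 8.67 − 10.2123 + 5 = 3.4577.
L₁/L₂ = 10^(0.4(M₂ − M₁)) = 10^(0.4 × 3.1139) = 10^1.24556 = 17.602.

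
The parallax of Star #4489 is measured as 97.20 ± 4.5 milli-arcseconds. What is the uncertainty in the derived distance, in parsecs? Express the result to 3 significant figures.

0.476 pc

d = 1/p, so σ_d = σ_p / p².
σ_d = 0.00450 / (0.09720)² = 0.00450 / 0.0094478 = 0.4763 pc.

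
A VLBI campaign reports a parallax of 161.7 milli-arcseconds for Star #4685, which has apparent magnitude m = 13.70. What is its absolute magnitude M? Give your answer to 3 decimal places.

d = 1/p = 1/0.1617″ = 6.1843 pc.
m − M = 5 log₁₀(6.1843) − 5 = 3.9565 − 5 = -1.0435.
M = m − (m − M) = 13.70 − (-1.0435) = 14.744.

M = 14.744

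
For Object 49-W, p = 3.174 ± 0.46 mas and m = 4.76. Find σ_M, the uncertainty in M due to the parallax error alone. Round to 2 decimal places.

σ_M = 0.31 mag

M = m − 5 log₁₀ d + 5 = m + 5 log₁₀ p + 5, so ∂M/∂p = 5/(p ln 10).
σ_M = (5/ln 10) · (σ_p/p) = 2.1715 × 0.46/3.174 = 2.1715 × 0.14493 = 0.31472.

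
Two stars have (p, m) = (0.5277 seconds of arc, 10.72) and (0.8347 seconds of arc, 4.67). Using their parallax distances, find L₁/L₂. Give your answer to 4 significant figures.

L₁/L₂ = 0.009512

d₁ = 1/p₁ = 1/0.5277″ = 1.895 pc; d₂ = 1/p₂ = 1/0.8347″ = 1.198 pc.
M₁ = m₁ − 5 log₁₀ d₁ + 5 = 10.72 − 1.3880 + 5 = 14.3320.
M₂ = 4.67 − 0.3923 + 5 = 9.2777.
L₁/L₂ = 10^(0.4(M₂ − M₁)) = 10^(0.4 × (-5.0543)) = 10^(-2.02172) = 0.0095122.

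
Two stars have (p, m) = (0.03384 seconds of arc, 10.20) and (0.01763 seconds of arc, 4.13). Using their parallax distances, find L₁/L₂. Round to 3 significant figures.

d₁ = 1/p₁ = 1/0.03384″ = 29.551 pc; d₂ = 1/p₂ = 1/0.01763″ = 56.721 pc.
M₁ = m₁ − 5 log₁₀ d₁ + 5 = 10.20 − 7.3529 + 5 = 7.8471.
M₂ = 4.13 − 8.7687 + 5 = 0.3613.
L₁/L₂ = 10^(0.4(M₂ − M₁)) = 10^(0.4 × (-7.4858)) = 10^(-2.99432) = 0.0010132.

L₁/L₂ = 0.00101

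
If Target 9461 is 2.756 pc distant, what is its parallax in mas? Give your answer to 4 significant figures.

362.8 mas

p = 1/d = 1/2.756 = 0.36284 arcsec.
= 0.36284 × 1000 = 362.84 mas.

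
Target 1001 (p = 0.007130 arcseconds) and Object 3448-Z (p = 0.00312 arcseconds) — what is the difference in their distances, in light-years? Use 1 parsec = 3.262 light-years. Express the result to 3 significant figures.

588 ly

d_A = 1/0.007130″ = 140.25 pc; d_B = 1/0.003120″ = 320.51 pc.
|d_B − d_A| = |320.51 − 140.25| = 180.26 pc = 180.26 × 3.262 ly = 588.01 ly.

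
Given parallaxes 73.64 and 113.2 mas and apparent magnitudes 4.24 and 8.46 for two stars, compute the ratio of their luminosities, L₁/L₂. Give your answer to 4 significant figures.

L₁/L₂ = 115.2

d₁ = 1/p₁ = 1/0.07364″ = 13.58 pc; d₂ = 1/p₂ = 1/0.1132″ = 8.8339 pc.
M₁ = m₁ − 5 log₁₀ d₁ + 5 = 4.24 − 5.6645 + 5 = 3.5755.
M₂ = 8.46 − 4.7308 + 5 = 8.7292.
L₁/L₂ = 10^(0.4(M₂ − M₁)) = 10^(0.4 × 5.1537) = 10^2.06148 = 115.21.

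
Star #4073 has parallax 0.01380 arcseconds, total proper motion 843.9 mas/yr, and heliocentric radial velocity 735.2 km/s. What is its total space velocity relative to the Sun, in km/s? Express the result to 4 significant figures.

790.3 km/s

d = 1/p = 1/0.01380″ = 72.464 pc.
μ = 843.9 mas/yr = 0.8439 ″/yr.
v_t = 4.740 μ d = 4.740 × 0.8439 × 72.464 = 289.86 km/s.
v = √(v_r² + v_t²) = √(735.2² + 289.86²) = √624538 = 790.28 km/s.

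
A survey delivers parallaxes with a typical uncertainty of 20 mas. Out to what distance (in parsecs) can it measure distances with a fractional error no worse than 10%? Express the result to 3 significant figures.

5.00 pc

σ_d/d = σ_p/p, so the condition is σ_p/p ≤ 0.10, i.e. p ≥ σ_p/0.10.
p_min = 20/0.10 = 200 mas = 0.2 arcsec.
d_max = 1/p_min = 1/0.2 = 5 pc.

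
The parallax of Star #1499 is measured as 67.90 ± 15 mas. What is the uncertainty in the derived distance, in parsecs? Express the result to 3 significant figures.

d = 1/p, so σ_d = σ_p / p².
σ_d = 0.0150 / (0.06790)² = 0.0150 / 0.0046104 = 3.2535 pc.

3.25 pc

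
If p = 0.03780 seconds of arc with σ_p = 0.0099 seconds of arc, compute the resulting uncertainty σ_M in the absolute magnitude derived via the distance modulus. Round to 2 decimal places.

σ_M = 0.57 mag

M = m − 5 log₁₀ d + 5 = m + 5 log₁₀ p + 5, so ∂M/∂p = 5/(p ln 10).
σ_M = (5/ln 10) · (σ_p/p) = 2.1715 × 0.0099/0.03780 = 2.1715 × 0.2619 = 0.56872.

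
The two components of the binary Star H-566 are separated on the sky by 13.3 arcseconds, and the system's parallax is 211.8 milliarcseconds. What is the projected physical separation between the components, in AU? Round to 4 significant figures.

d = 1/p = 1/0.2118″ = 4.7214 pc.
At distance d (pc), an angle of θ arcsec spans θ·d AU: s = 13.3 × 4.7214 = 62.795 AU.

62.80 AU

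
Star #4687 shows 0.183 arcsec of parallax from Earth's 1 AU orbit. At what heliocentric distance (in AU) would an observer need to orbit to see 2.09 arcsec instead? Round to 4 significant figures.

Parallax scales linearly with baseline: p ∝ B, so B = p_target / p_Earth × 1 AU.
B = 2.09 / 0.183 = 11.421 AU.

11.42 AU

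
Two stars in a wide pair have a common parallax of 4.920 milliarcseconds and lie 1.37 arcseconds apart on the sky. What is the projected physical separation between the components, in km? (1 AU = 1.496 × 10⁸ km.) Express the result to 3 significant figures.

d = 1/p = 1/0.004920″ = 203.25 pc.
At distance d (pc), an angle of θ arcsec spans θ·d AU: s = 1.37 × 203.25 = 278.45 AU.
= 278.45 × 1.496 × 10⁸ km = 4.1656 × 10^10 km.

4.17 × 10^10 km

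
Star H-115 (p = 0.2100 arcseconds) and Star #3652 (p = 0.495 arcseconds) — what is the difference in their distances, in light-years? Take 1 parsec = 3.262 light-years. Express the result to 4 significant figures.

8.943 ly

d_A = 1/0.2100″ = 4.7619 pc; d_B = 1/0.4950″ = 2.0202 pc.
|d_B − d_A| = |2.0202 − 4.7619| = 2.7417 pc = 2.7417 × 3.262 ly = 8.9434 ly.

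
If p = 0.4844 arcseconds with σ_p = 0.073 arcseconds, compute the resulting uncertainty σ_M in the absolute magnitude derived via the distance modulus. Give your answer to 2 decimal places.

M = m − 5 log₁₀ d + 5 = m + 5 log₁₀ p + 5, so ∂M/∂p = 5/(p ln 10).
σ_M = (5/ln 10) · (σ_p/p) = 2.1715 × 0.073/0.4844 = 2.1715 × 0.1507 = 0.32725.

σ_M = 0.33 mag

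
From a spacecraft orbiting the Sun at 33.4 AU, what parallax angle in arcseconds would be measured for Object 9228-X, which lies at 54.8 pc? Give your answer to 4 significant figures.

0.6095 arcsec

p (arcsec) = B (AU) / d (pc).
p = 33.4 / 54.8 = 0.60949 arcsec.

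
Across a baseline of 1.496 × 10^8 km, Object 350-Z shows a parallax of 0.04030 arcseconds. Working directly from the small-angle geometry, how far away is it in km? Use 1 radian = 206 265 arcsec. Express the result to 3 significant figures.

θ = 0.04030″ = 0.04030/206265 = 1.9538 × 10^-7 rad.
d = B/θ = (1.496 × 10^8) / (1.9538 × 10^-7) = 7.6569 × 10^14 km.

7.66 × 10^14 km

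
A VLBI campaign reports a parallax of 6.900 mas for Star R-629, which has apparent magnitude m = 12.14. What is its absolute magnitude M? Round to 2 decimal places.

M = 6.33

d = 1/p = 1/0.006900″ = 144.93 pc.
m − M = 5 log₁₀(144.93) − 5 = 10.8058 − 5 = 5.8058.
M = m − (m − M) = 12.14 − 5.8058 = 6.33.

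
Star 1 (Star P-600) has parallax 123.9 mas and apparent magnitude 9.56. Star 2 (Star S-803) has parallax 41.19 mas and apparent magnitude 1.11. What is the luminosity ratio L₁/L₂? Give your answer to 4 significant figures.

L₁/L₂ = 4.607 × 10^-5

d₁ = 1/p₁ = 1/0.1239″ = 8.071 pc; d₂ = 1/p₂ = 1/0.04119″ = 24.278 pc.
M₁ = m₁ − 5 log₁₀ d₁ + 5 = 9.56 − 4.5346 + 5 = 10.0254.
M₂ = 1.11 − 6.9261 + 5 = -0.8161.
L₁/L₂ = 10^(0.4(M₂ − M₁)) = 10^(0.4 × (-10.8415)) = 10^(-4.33660) = 0.000046068.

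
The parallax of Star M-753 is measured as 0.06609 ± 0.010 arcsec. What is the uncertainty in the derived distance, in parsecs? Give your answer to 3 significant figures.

2.29 pc

d = 1/p, so σ_d = σ_p / p².
σ_d = 0.0100 / (0.06609)² = 0.0100 / 0.0043679 = 2.2894 pc.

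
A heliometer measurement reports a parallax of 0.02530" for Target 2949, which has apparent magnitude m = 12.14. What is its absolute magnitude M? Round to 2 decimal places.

M = 9.16

d = 1/p = 1/0.02530″ = 39.526 pc.
m − M = 5 log₁₀(39.526) − 5 = 7.9844 − 5 = 2.9844.
M = m − (m − M) = 12.14 − 2.9844 = 9.16.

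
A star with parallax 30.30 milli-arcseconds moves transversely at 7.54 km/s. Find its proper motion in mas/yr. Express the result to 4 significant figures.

d = 1/p = 1/0.03030″ = 33.003 pc.
μ = v_t / (4.74 d) = 7.54 / (4.74 × 33.003) = 7.54 / 156.43 = 0.0482 ″/yr = 48.2 mas/yr.

48.20 mas/yr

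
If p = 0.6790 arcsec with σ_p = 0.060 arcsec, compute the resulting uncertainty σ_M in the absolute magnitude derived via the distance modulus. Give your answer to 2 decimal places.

M = m − 5 log₁₀ d + 5 = m + 5 log₁₀ p + 5, so ∂M/∂p = 5/(p ln 10).
σ_M = (5/ln 10) · (σ_p/p) = 2.1715 × 0.060/0.6790 = 2.1715 × 0.088365 = 0.19188.

σ_M = 0.19 mag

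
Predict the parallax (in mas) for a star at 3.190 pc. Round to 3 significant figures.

313 mas

p = 1/d = 1/3.19 = 0.31348 arcsec.
= 0.31348 × 1000 = 313.48 mas.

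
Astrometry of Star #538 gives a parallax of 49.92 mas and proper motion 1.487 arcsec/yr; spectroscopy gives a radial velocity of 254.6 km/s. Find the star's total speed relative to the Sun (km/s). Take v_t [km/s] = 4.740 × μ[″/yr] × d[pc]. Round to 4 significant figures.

291.1 km/s

d = 1/p = 1/0.04992″ = 20.032 pc.
v_t = 4.740 μ d = 4.740 × 1.487 × 20.032 = 141.19 km/s.
v = √(v_r² + v_t²) = √(254.6² + 141.19²) = √84755.8 = 291.13 km/s.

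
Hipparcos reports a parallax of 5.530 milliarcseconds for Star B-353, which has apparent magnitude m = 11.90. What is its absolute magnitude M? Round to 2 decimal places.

d = 1/p = 1/0.005530″ = 180.83 pc.
m − M = 5 log₁₀(180.83) − 5 = 11.2864 − 5 = 6.2864.
M = m − (m − M) = 11.90 − 6.2864 = 5.61.

M = 5.61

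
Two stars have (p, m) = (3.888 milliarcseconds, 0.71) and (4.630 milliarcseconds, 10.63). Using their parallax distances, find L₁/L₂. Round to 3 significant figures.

L₁/L₂ = 13200

d₁ = 1/p₁ = 1/0.003888″ = 257.2 pc; d₂ = 1/p₂ = 1/0.004630″ = 215.98 pc.
M₁ = m₁ − 5 log₁₀ d₁ + 5 = 0.71 − 12.0514 + 5 = -6.3414.
M₂ = 10.63 − 11.6721 + 5 = 3.9579.
L₁/L₂ = 10^(0.4(M₂ − M₁)) = 10^(0.4 × 10.2993) = 10^4.11972 = 13174.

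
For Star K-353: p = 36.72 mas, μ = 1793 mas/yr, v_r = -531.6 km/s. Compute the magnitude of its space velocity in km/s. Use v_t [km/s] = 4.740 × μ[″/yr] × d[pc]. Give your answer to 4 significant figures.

579.8 km/s

d = 1/p = 1/0.03672″ = 27.233 pc.
μ = 1793 mas/yr = 1.793 ″/yr.
v_t = 4.740 μ d = 4.740 × 1.793 × 27.233 = 231.45 km/s.
v = √(v_r² + v_t²) = √((-531.6)² + 231.45²) = √336168 = 579.8 km/s.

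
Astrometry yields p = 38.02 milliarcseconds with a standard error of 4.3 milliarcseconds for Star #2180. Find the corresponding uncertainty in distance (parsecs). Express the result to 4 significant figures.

d = 1/p, so σ_d = σ_p / p².
σ_d = 0.00430 / (0.03802)² = 0.00430 / 0.0014455 = 2.9747 pc.

2.975 pc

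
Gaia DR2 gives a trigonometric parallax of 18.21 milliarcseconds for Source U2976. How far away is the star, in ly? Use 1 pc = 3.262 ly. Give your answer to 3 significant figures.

179 ly

p = 18.21 milliarcseconds = 0.01821 arcsec.
d = 1/p = 1/0.01821 = 54.915 pc.
In light-years: 54.915 × 3.262 = 179.13 ly.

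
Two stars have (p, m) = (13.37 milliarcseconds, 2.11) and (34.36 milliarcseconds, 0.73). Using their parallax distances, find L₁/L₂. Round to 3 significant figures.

d₁ = 1/p₁ = 1/0.01337″ = 74.794 pc; d₂ = 1/p₂ = 1/0.03436″ = 29.104 pc.
M₁ = m₁ − 5 log₁₀ d₁ + 5 = 2.11 − 9.3693 + 5 = -2.2593.
M₂ = 0.73 − 7.3198 + 5 = -1.5898.
L₁/L₂ = 10^(0.4(M₂ − M₁)) = 10^(0.4 × 0.6695) = 10^0.26780 = 1.8527.

L₁/L₂ = 1.85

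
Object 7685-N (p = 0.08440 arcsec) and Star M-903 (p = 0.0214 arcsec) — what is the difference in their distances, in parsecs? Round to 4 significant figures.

34.88 pc

d_A = 1/0.08440″ = 11.848 pc; d_B = 1/0.02140″ = 46.729 pc.
|d_B − d_A| = |46.729 − 11.848| = 34.881 pc.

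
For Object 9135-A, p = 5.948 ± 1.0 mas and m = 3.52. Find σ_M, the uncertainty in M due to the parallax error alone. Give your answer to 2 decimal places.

M = m − 5 log₁₀ d + 5 = m + 5 log₁₀ p + 5, so ∂M/∂p = 5/(p ln 10).
σ_M = (5/ln 10) · (σ_p/p) = 2.1715 × 1.0/5.948 = 2.1715 × 0.16812 = 0.36507.

σ_M = 0.37 mag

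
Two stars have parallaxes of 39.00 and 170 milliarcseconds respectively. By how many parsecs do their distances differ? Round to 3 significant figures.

d_A = 1/0.03900″ = 25.641 pc; d_B = 1/0.1700″ = 5.8824 pc.
|d_B − d_A| = |5.8824 − 25.641| = 19.759 pc.

19.8 pc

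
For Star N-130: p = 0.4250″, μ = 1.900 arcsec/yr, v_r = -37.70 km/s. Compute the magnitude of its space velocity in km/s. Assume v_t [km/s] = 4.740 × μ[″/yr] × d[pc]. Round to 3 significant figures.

d = 1/p = 1/0.4250″ = 2.3529 pc.
v_t = 4.740 μ d = 4.740 × 1.900 × 2.3529 = 21.19 km/s.
v = √(v_r² + v_t²) = √((-37.70)² + 21.19²) = √1870.31 = 43.247 km/s.

43.2 km/s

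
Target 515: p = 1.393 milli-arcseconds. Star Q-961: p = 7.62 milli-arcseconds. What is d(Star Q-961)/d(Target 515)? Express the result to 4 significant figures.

Since d = 1/p, d_B/d_A = p_A/p_B.
= 1.393 / 7.62 = 0.18281.

0.1828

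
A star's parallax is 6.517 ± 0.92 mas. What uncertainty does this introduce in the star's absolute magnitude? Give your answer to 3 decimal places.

M = m − 5 log₁₀ d + 5 = m + 5 log₁₀ p + 5, so ∂M/∂p = 5/(p ln 10).
σ_M = (5/ln 10) · (σ_p/p) = 2.1715 × 0.92/6.517 = 2.1715 × 0.14117 = 0.30655.

σ_M = 0.307 mag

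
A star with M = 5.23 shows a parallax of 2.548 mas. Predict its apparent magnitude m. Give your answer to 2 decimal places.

m = 13.20

d = 1/p = 1/0.002548″ = 392.46 pc.
m − M = 5 log₁₀ d − 5 = 5 log₁₀(392.46) − 5 = 12.9690 − 5 = 7.9690.
m = M + (m − M) = 5.23 + 7.9690 = 13.20.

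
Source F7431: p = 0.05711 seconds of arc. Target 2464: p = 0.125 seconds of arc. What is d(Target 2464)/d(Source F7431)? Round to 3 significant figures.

0.457

Since d = 1/p, d_B/d_A = p_A/p_B.
= 0.05711 / 0.125 = 0.45688.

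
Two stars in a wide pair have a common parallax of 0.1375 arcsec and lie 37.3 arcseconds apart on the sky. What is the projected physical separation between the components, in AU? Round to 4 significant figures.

d = 1/p = 1/0.1375″ = 7.2727 pc.
At distance d (pc), an angle of θ arcsec spans θ·d AU: s = 37.3 × 7.2727 = 271.27 AU.

271.3 AU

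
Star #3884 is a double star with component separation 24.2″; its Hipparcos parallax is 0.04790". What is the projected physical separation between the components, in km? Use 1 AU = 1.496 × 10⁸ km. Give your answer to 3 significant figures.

d = 1/p = 1/0.04790″ = 20.877 pc.
At distance d (pc), an angle of θ arcsec spans θ·d AU: s = 24.2 × 20.877 = 505.22 AU.
= 505.22 × 1.496 × 10⁸ km = 7.5581 × 10^10 km.

7.56 × 10^10 km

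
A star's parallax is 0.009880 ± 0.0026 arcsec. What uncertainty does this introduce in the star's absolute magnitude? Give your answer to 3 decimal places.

M = m − 5 log₁₀ d + 5 = m + 5 log₁₀ p + 5, so ∂M/∂p = 5/(p ln 10).
σ_M = (5/ln 10) · (σ_p/p) = 2.1715 × 0.0026/0.009880 = 2.1715 × 0.26316 = 0.57145.

σ_M = 0.571 mag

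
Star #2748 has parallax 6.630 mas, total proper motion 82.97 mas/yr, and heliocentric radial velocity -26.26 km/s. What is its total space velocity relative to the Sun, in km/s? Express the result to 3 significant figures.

64.9 km/s

d = 1/p = 1/0.006630″ = 150.83 pc.
μ = 82.97 mas/yr = 0.08297 ″/yr.
v_t = 4.740 μ d = 4.740 × 0.08297 × 150.83 = 59.318 km/s.
v = √(v_r² + v_t²) = √((-26.26)² + 59.318²) = √4208.21 = 64.871 km/s.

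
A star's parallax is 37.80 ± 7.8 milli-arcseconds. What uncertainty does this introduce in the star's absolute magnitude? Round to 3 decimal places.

M = m − 5 log₁₀ d + 5 = m + 5 log₁₀ p + 5, so ∂M/∂p = 5/(p ln 10).
σ_M = (5/ln 10) · (σ_p/p) = 2.1715 × 7.8/37.80 = 2.1715 × 0.20635 = 0.44809.

σ_M = 0.448 mag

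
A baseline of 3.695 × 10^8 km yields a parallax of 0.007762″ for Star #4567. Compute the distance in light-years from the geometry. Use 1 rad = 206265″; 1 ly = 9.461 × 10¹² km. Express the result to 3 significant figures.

θ = 0.007762″ = 0.007762/206265 = 3.7631 × 10^-8 rad.
d = B/θ = (3.695 × 10^8) / (3.7631 × 10^-8) = 9.8190 × 10^15 km = (9.8190 × 10^15) / (9.461 × 10^12) ly = 1037.8 ly.

1040 ly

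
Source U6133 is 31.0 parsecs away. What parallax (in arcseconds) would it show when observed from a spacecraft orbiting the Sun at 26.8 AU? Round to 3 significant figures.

p (arcsec) = B (AU) / d (pc).
p = 26.8 / 31.0 = 0.86452 arcsec.

0.865 arcsec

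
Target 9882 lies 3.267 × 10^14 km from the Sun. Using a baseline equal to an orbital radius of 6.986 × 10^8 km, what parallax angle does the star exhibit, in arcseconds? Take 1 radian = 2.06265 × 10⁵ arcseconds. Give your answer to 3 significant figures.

θ ≈ B/d = (6.986 × 10^8) / (3.267 × 10^14) = 2.1384 × 10^-6 rad.
In arcseconds: 2.1384 × 10^-6 × 206265 = 0.44108″.

0.441 arcsec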